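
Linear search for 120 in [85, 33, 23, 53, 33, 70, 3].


i=0: 85!=120
i=1: 33!=120
i=2: 23!=120
i=3: 53!=120
i=4: 33!=120
i=5: 70!=120
i=6: 3!=120

Not found, 7 comps


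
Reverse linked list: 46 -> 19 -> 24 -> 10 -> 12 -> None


Step 1: curr=46, set curr.next=prev(None) | reversed so far: 46
Step 2: curr=19, set curr.next=prev(46) | reversed so far: 19 -> 46
Step 3: curr=24, set curr.next=prev(19) | reversed so far: 24 -> 19 -> 46
Step 4: curr=10, set curr.next=prev(24) | reversed so far: 10 -> 24 -> 19 -> 46
Step 5: curr=12, set curr.next=prev(10) | reversed so far: 12 -> 10 -> 24 -> 19 -> 46

12 -> 10 -> 24 -> 19 -> 46 -> None


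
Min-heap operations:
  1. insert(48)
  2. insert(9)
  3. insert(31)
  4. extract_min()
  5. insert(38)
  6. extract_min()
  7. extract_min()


insert(48) -> [48]
insert(9) -> [9, 48]
insert(31) -> [9, 48, 31]
extract_min()->9, [31, 48]
insert(38) -> [31, 48, 38]
extract_min()->31, [38, 48]
extract_min()->38, [48]

Final heap: [48]


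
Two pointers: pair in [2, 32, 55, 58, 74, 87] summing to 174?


lo=0(2)+hi=5(87)=89
lo=1(32)+hi=5(87)=119
lo=2(55)+hi=5(87)=142
lo=3(58)+hi=5(87)=145
lo=4(74)+hi=5(87)=161

No pair found


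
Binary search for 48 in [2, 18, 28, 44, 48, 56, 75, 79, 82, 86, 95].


Step 1: lo=0, hi=10, mid=5, val=56
Step 2: lo=0, hi=4, mid=2, val=28
Step 3: lo=3, hi=4, mid=3, val=44
Step 4: lo=4, hi=4, mid=4, val=48

Found at index 4


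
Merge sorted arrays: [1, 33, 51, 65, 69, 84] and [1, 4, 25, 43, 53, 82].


Take 1 from A
Take 1 from B
Take 4 from B
Take 25 from B
Take 33 from A
Take 43 from B
Take 51 from A
Take 53 from B
Take 65 from A
Take 69 from A
Take 82 from B

Merged: [1, 1, 4, 25, 33, 43, 51, 53, 65, 69, 82, 84]


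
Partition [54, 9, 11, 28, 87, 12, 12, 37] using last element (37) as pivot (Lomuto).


Pivot: 37
  9 <= 37: swap -> [9, 54, 11, 28, 87, 12, 12, 37]
  11 <= 37: swap -> [9, 11, 54, 28, 87, 12, 12, 37]
  28 <= 37: swap -> [9, 11, 28, 54, 87, 12, 12, 37]
  12 <= 37: swap -> [9, 11, 28, 12, 87, 54, 12, 37]
  12 <= 37: swap -> [9, 11, 28, 12, 12, 54, 87, 37]
Place pivot at 5: [9, 11, 28, 12, 12, 37, 87, 54]

Partitioned: [9, 11, 28, 12, 12, 37, 87, 54]


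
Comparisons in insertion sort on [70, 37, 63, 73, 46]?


Algorithm: insertion sort
Input: [70, 37, 63, 73, 46]
Sorted: [37, 46, 63, 70, 73]

8


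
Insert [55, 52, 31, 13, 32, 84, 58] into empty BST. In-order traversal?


Insert 55: root
Insert 52: L from 55
Insert 31: L from 55 -> L from 52
Insert 13: L from 55 -> L from 52 -> L from 31
Insert 32: L from 55 -> L from 52 -> R from 31
Insert 84: R from 55
Insert 58: R from 55 -> L from 84

In-order: [13, 31, 32, 52, 55, 58, 84]


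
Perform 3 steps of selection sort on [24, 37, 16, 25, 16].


Initial: [24, 37, 16, 25, 16]
Step 1: min=16 at 2
  Swap: [16, 37, 24, 25, 16]
Step 2: min=16 at 4
  Swap: [16, 16, 24, 25, 37]
Step 3: min=24 at 2
  Swap: [16, 16, 24, 25, 37]

After 3 steps: [16, 16, 24, 25, 37]


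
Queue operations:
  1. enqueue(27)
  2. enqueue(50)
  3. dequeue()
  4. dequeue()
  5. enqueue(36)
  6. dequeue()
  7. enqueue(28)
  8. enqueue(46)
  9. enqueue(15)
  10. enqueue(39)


enqueue(27) -> [27]
enqueue(50) -> [27, 50]
dequeue()->27, [50]
dequeue()->50, []
enqueue(36) -> [36]
dequeue()->36, []
enqueue(28) -> [28]
enqueue(46) -> [28, 46]
enqueue(15) -> [28, 46, 15]
enqueue(39) -> [28, 46, 15, 39]

Final queue: [28, 46, 15, 39]


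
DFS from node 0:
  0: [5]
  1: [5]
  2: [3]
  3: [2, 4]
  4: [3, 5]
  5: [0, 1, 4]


Visit 0, push [5]
Visit 5, push [4, 1]
Visit 1, push []
Visit 4, push [3]
Visit 3, push [2]
Visit 2, push []

DFS order: [0, 5, 1, 4, 3, 2]


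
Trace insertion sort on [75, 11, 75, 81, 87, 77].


Initial: [75, 11, 75, 81, 87, 77]
Insert 11: [11, 75, 75, 81, 87, 77]
Insert 75: [11, 75, 75, 81, 87, 77]
Insert 81: [11, 75, 75, 81, 87, 77]
Insert 87: [11, 75, 75, 81, 87, 77]
Insert 77: [11, 75, 75, 77, 81, 87]

Sorted: [11, 75, 75, 77, 81, 87]


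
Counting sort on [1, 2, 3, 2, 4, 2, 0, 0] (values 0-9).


Input: [1, 2, 3, 2, 4, 2, 0, 0]
Counts: [2, 1, 3, 1, 1, 0, 0, 0, 0, 0]

Sorted: [0, 0, 1, 2, 2, 2, 3, 4]


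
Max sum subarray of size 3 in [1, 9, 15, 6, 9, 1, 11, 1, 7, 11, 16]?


[0:3]: 25
[1:4]: 30
[2:5]: 30
[3:6]: 16
[4:7]: 21
[5:8]: 13
[6:9]: 19
[7:10]: 19
[8:11]: 34

Max: 34 at [8:11]


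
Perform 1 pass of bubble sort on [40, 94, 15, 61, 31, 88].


Initial: [40, 94, 15, 61, 31, 88]
Pass 1: [40, 15, 61, 31, 88, 94] (4 swaps)

After 1 pass: [40, 15, 61, 31, 88, 94]


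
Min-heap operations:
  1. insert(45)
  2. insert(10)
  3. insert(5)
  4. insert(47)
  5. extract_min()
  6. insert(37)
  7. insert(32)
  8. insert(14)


insert(45) -> [45]
insert(10) -> [10, 45]
insert(5) -> [5, 45, 10]
insert(47) -> [5, 45, 10, 47]
extract_min()->5, [10, 45, 47]
insert(37) -> [10, 37, 47, 45]
insert(32) -> [10, 32, 47, 45, 37]
insert(14) -> [10, 32, 14, 45, 37, 47]

Final heap: [10, 32, 14, 45, 37, 47]


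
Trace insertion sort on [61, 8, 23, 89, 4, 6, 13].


Initial: [61, 8, 23, 89, 4, 6, 13]
Insert 8: [8, 61, 23, 89, 4, 6, 13]
Insert 23: [8, 23, 61, 89, 4, 6, 13]
Insert 89: [8, 23, 61, 89, 4, 6, 13]
Insert 4: [4, 8, 23, 61, 89, 6, 13]
Insert 6: [4, 6, 8, 23, 61, 89, 13]
Insert 13: [4, 6, 8, 13, 23, 61, 89]

Sorted: [4, 6, 8, 13, 23, 61, 89]


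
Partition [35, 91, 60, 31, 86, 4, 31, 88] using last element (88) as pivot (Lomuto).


Pivot: 88
  35 <= 88: advance i (no swap)
  60 <= 88: swap -> [35, 60, 91, 31, 86, 4, 31, 88]
  31 <= 88: swap -> [35, 60, 31, 91, 86, 4, 31, 88]
  86 <= 88: swap -> [35, 60, 31, 86, 91, 4, 31, 88]
  4 <= 88: swap -> [35, 60, 31, 86, 4, 91, 31, 88]
  31 <= 88: swap -> [35, 60, 31, 86, 4, 31, 91, 88]
Place pivot at 6: [35, 60, 31, 86, 4, 31, 88, 91]

Partitioned: [35, 60, 31, 86, 4, 31, 88, 91]


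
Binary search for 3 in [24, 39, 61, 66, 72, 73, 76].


Step 1: lo=0, hi=6, mid=3, val=66
Step 2: lo=0, hi=2, mid=1, val=39
Step 3: lo=0, hi=0, mid=0, val=24

Not found


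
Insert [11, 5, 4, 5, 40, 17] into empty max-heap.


Insert 11: [11]
Insert 5: [11, 5]
Insert 4: [11, 5, 4]
Insert 5: [11, 5, 4, 5]
Insert 40: [40, 11, 4, 5, 5]
Insert 17: [40, 11, 17, 5, 5, 4]

Final heap: [40, 11, 17, 5, 5, 4]


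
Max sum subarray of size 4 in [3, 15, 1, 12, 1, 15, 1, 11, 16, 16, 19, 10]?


[0:4]: 31
[1:5]: 29
[2:6]: 29
[3:7]: 29
[4:8]: 28
[5:9]: 43
[6:10]: 44
[7:11]: 62
[8:12]: 61

Max: 62 at [7:11]


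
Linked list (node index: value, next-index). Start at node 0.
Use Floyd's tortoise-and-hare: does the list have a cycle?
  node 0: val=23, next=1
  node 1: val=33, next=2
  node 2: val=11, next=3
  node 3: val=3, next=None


Floyd's tortoise (slow, +1) and hare (fast, +2):
  init: slow=0, fast=0
  step 1: slow=1, fast=2
  step 2: fast 2->3->None, no cycle

Cycle: no


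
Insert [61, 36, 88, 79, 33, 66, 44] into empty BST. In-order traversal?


Insert 61: root
Insert 36: L from 61
Insert 88: R from 61
Insert 79: R from 61 -> L from 88
Insert 33: L from 61 -> L from 36
Insert 66: R from 61 -> L from 88 -> L from 79
Insert 44: L from 61 -> R from 36

In-order: [33, 36, 44, 61, 66, 79, 88]


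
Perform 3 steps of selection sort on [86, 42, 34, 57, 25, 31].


Initial: [86, 42, 34, 57, 25, 31]
Step 1: min=25 at 4
  Swap: [25, 42, 34, 57, 86, 31]
Step 2: min=31 at 5
  Swap: [25, 31, 34, 57, 86, 42]
Step 3: min=34 at 2
  Swap: [25, 31, 34, 57, 86, 42]

After 3 steps: [25, 31, 34, 57, 86, 42]


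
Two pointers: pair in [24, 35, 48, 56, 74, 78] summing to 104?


lo=0(24)+hi=5(78)=102
lo=1(35)+hi=5(78)=113
lo=1(35)+hi=4(74)=109
lo=1(35)+hi=3(56)=91
lo=2(48)+hi=3(56)=104

Yes: 48+56=104


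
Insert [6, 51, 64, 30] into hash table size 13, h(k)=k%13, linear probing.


Insert 6: h=6 -> slot 6
Insert 51: h=12 -> slot 12
Insert 64: h=12, 1 probes -> slot 0
Insert 30: h=4 -> slot 4

Table: [64, None, None, None, 30, None, 6, None, None, None, None, None, 51]


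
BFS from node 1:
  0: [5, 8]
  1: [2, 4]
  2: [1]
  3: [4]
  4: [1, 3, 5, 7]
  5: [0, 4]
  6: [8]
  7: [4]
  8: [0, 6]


Visit 1, enqueue [2, 4]
Visit 2, enqueue []
Visit 4, enqueue [3, 5, 7]
Visit 3, enqueue []
Visit 5, enqueue [0]
Visit 7, enqueue []
Visit 0, enqueue [8]
Visit 8, enqueue [6]
Visit 6, enqueue []

BFS order: [1, 2, 4, 3, 5, 7, 0, 8, 6]


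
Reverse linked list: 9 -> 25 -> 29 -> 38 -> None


Step 1: curr=9, set curr.next=prev(None) | reversed so far: 9
Step 2: curr=25, set curr.next=prev(9) | reversed so far: 25 -> 9
Step 3: curr=29, set curr.next=prev(25) | reversed so far: 29 -> 25 -> 9
Step 4: curr=38, set curr.next=prev(29) | reversed so far: 38 -> 29 -> 25 -> 9

38 -> 29 -> 25 -> 9 -> None


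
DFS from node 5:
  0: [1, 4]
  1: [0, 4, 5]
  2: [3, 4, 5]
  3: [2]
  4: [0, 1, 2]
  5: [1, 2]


Visit 5, push [2, 1]
Visit 1, push [4, 0]
Visit 0, push [4]
Visit 4, push [2]
Visit 2, push [3]
Visit 3, push []

DFS order: [5, 1, 0, 4, 2, 3]


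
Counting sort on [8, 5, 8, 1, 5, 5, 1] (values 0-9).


Input: [8, 5, 8, 1, 5, 5, 1]
Counts: [0, 2, 0, 0, 0, 3, 0, 0, 2, 0]

Sorted: [1, 1, 5, 5, 5, 8, 8]


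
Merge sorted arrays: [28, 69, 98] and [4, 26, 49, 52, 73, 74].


Take 4 from B
Take 26 from B
Take 28 from A
Take 49 from B
Take 52 from B
Take 69 from A
Take 73 from B
Take 74 from B

Merged: [4, 26, 28, 49, 52, 69, 73, 74, 98]


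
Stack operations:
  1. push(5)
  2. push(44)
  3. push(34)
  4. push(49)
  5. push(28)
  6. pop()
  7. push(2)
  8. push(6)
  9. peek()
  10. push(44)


push(5) -> [5]
push(44) -> [5, 44]
push(34) -> [5, 44, 34]
push(49) -> [5, 44, 34, 49]
push(28) -> [5, 44, 34, 49, 28]
pop()->28, [5, 44, 34, 49]
push(2) -> [5, 44, 34, 49, 2]
push(6) -> [5, 44, 34, 49, 2, 6]
peek()->6
push(44) -> [5, 44, 34, 49, 2, 6, 44]

Final stack: [5, 44, 34, 49, 2, 6, 44]


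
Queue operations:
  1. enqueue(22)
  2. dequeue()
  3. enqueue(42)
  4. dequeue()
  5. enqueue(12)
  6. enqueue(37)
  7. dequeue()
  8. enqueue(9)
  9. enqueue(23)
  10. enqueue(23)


enqueue(22) -> [22]
dequeue()->22, []
enqueue(42) -> [42]
dequeue()->42, []
enqueue(12) -> [12]
enqueue(37) -> [12, 37]
dequeue()->12, [37]
enqueue(9) -> [37, 9]
enqueue(23) -> [37, 9, 23]
enqueue(23) -> [37, 9, 23, 23]

Final queue: [37, 9, 23, 23]


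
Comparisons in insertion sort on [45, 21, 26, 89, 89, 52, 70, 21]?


Algorithm: insertion sort
Input: [45, 21, 26, 89, 89, 52, 70, 21]
Sorted: [21, 21, 26, 45, 52, 70, 89, 89]

18


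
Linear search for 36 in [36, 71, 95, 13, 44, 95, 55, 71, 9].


i=0: 36==36 found!

Found at 0, 1 comps


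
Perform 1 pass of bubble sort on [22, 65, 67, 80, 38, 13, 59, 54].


Initial: [22, 65, 67, 80, 38, 13, 59, 54]
Pass 1: [22, 65, 67, 38, 13, 59, 54, 80] (4 swaps)

After 1 pass: [22, 65, 67, 38, 13, 59, 54, 80]


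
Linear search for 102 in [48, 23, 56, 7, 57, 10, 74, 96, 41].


i=0: 48!=102
i=1: 23!=102
i=2: 56!=102
i=3: 7!=102
i=4: 57!=102
i=5: 10!=102
i=6: 74!=102
i=7: 96!=102
i=8: 41!=102

Not found, 9 comps


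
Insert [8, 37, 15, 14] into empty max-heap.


Insert 8: [8]
Insert 37: [37, 8]
Insert 15: [37, 8, 15]
Insert 14: [37, 14, 15, 8]

Final heap: [37, 14, 15, 8]


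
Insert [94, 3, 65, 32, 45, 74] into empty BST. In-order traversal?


Insert 94: root
Insert 3: L from 94
Insert 65: L from 94 -> R from 3
Insert 32: L from 94 -> R from 3 -> L from 65
Insert 45: L from 94 -> R from 3 -> L from 65 -> R from 32
Insert 74: L from 94 -> R from 3 -> R from 65

In-order: [3, 32, 45, 65, 74, 94]


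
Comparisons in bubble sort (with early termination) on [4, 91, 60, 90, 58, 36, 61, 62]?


Algorithm: bubble sort (with early termination)
Input: [4, 91, 60, 90, 58, 36, 61, 62]
Sorted: [4, 36, 58, 60, 61, 62, 90, 91]

25


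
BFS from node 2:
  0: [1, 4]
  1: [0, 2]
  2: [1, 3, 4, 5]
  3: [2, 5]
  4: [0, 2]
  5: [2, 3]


Visit 2, enqueue [1, 3, 4, 5]
Visit 1, enqueue [0]
Visit 3, enqueue []
Visit 4, enqueue []
Visit 5, enqueue []
Visit 0, enqueue []

BFS order: [2, 1, 3, 4, 5, 0]


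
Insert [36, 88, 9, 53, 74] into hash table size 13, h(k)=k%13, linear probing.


Insert 36: h=10 -> slot 10
Insert 88: h=10, 1 probes -> slot 11
Insert 9: h=9 -> slot 9
Insert 53: h=1 -> slot 1
Insert 74: h=9, 3 probes -> slot 12

Table: [None, 53, None, None, None, None, None, None, None, 9, 36, 88, 74]


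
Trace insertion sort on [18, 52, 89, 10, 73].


Initial: [18, 52, 89, 10, 73]
Insert 52: [18, 52, 89, 10, 73]
Insert 89: [18, 52, 89, 10, 73]
Insert 10: [10, 18, 52, 89, 73]
Insert 73: [10, 18, 52, 73, 89]

Sorted: [10, 18, 52, 73, 89]


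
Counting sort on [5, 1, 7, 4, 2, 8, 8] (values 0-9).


Input: [5, 1, 7, 4, 2, 8, 8]
Counts: [0, 1, 1, 0, 1, 1, 0, 1, 2, 0]

Sorted: [1, 2, 4, 5, 7, 8, 8]


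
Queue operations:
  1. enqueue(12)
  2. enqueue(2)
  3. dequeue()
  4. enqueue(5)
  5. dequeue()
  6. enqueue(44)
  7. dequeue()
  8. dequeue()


enqueue(12) -> [12]
enqueue(2) -> [12, 2]
dequeue()->12, [2]
enqueue(5) -> [2, 5]
dequeue()->2, [5]
enqueue(44) -> [5, 44]
dequeue()->5, [44]
dequeue()->44, []

Final queue: []


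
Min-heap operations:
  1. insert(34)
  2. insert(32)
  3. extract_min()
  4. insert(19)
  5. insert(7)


insert(34) -> [34]
insert(32) -> [32, 34]
extract_min()->32, [34]
insert(19) -> [19, 34]
insert(7) -> [7, 34, 19]

Final heap: [7, 34, 19]


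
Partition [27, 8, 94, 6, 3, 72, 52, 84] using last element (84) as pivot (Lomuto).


Pivot: 84
  27 <= 84: advance i (no swap)
  8 <= 84: advance i (no swap)
  6 <= 84: swap -> [27, 8, 6, 94, 3, 72, 52, 84]
  3 <= 84: swap -> [27, 8, 6, 3, 94, 72, 52, 84]
  72 <= 84: swap -> [27, 8, 6, 3, 72, 94, 52, 84]
  52 <= 84: swap -> [27, 8, 6, 3, 72, 52, 94, 84]
Place pivot at 6: [27, 8, 6, 3, 72, 52, 84, 94]

Partitioned: [27, 8, 6, 3, 72, 52, 84, 94]


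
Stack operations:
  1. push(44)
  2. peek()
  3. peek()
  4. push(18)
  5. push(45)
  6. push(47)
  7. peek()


push(44) -> [44]
peek()->44
peek()->44
push(18) -> [44, 18]
push(45) -> [44, 18, 45]
push(47) -> [44, 18, 45, 47]
peek()->47

Final stack: [44, 18, 45, 47]


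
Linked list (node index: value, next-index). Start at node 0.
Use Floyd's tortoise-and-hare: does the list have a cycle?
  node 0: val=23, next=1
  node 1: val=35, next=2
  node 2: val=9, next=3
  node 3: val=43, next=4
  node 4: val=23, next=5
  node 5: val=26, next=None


Floyd's tortoise (slow, +1) and hare (fast, +2):
  init: slow=0, fast=0
  step 1: slow=1, fast=2
  step 2: slow=2, fast=4
  step 3: fast 4->5->None, no cycle

Cycle: no


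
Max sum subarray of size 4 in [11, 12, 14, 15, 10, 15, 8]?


[0:4]: 52
[1:5]: 51
[2:6]: 54
[3:7]: 48

Max: 54 at [2:6]


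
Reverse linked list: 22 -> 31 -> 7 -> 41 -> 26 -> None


Step 1: curr=22, set curr.next=prev(None) | reversed so far: 22
Step 2: curr=31, set curr.next=prev(22) | reversed so far: 31 -> 22
Step 3: curr=7, set curr.next=prev(31) | reversed so far: 7 -> 31 -> 22
Step 4: curr=41, set curr.next=prev(7) | reversed so far: 41 -> 7 -> 31 -> 22
Step 5: curr=26, set curr.next=prev(41) | reversed so far: 26 -> 41 -> 7 -> 31 -> 22

26 -> 41 -> 7 -> 31 -> 22 -> None


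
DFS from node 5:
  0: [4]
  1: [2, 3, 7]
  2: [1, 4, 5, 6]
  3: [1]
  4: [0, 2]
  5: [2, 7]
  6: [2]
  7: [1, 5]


Visit 5, push [7, 2]
Visit 2, push [6, 4, 1]
Visit 1, push [7, 3]
Visit 3, push []
Visit 7, push []
Visit 4, push [0]
Visit 0, push []
Visit 6, push []

DFS order: [5, 2, 1, 3, 7, 4, 0, 6]


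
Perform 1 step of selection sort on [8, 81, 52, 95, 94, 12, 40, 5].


Initial: [8, 81, 52, 95, 94, 12, 40, 5]
Step 1: min=5 at 7
  Swap: [5, 81, 52, 95, 94, 12, 40, 8]

After 1 step: [5, 81, 52, 95, 94, 12, 40, 8]


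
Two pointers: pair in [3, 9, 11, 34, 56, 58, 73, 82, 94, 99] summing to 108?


lo=0(3)+hi=9(99)=102
lo=1(9)+hi=9(99)=108

Yes: 9+99=108


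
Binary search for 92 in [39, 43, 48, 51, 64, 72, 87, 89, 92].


Step 1: lo=0, hi=8, mid=4, val=64
Step 2: lo=5, hi=8, mid=6, val=87
Step 3: lo=7, hi=8, mid=7, val=89
Step 4: lo=8, hi=8, mid=8, val=92

Found at index 8


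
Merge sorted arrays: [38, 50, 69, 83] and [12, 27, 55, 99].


Take 12 from B
Take 27 from B
Take 38 from A
Take 50 from A
Take 55 from B
Take 69 from A
Take 83 from A

Merged: [12, 27, 38, 50, 55, 69, 83, 99]


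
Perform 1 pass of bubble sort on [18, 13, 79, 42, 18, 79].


Initial: [18, 13, 79, 42, 18, 79]
Pass 1: [13, 18, 42, 18, 79, 79] (3 swaps)

After 1 pass: [13, 18, 42, 18, 79, 79]


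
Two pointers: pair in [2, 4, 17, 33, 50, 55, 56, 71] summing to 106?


lo=0(2)+hi=7(71)=73
lo=1(4)+hi=7(71)=75
lo=2(17)+hi=7(71)=88
lo=3(33)+hi=7(71)=104
lo=4(50)+hi=7(71)=121
lo=4(50)+hi=6(56)=106

Yes: 50+56=106


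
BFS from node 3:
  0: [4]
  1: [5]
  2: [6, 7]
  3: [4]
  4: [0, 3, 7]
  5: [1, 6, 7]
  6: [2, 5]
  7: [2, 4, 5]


Visit 3, enqueue [4]
Visit 4, enqueue [0, 7]
Visit 0, enqueue []
Visit 7, enqueue [2, 5]
Visit 2, enqueue [6]
Visit 5, enqueue [1]
Visit 6, enqueue []
Visit 1, enqueue []

BFS order: [3, 4, 0, 7, 2, 5, 6, 1]


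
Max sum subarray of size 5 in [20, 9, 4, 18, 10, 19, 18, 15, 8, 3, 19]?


[0:5]: 61
[1:6]: 60
[2:7]: 69
[3:8]: 80
[4:9]: 70
[5:10]: 63
[6:11]: 63

Max: 80 at [3:8]


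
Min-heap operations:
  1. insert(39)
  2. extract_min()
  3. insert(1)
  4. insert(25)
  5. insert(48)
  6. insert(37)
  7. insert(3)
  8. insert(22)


insert(39) -> [39]
extract_min()->39, []
insert(1) -> [1]
insert(25) -> [1, 25]
insert(48) -> [1, 25, 48]
insert(37) -> [1, 25, 48, 37]
insert(3) -> [1, 3, 48, 37, 25]
insert(22) -> [1, 3, 22, 37, 25, 48]

Final heap: [1, 3, 22, 37, 25, 48]


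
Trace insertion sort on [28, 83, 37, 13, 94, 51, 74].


Initial: [28, 83, 37, 13, 94, 51, 74]
Insert 83: [28, 83, 37, 13, 94, 51, 74]
Insert 37: [28, 37, 83, 13, 94, 51, 74]
Insert 13: [13, 28, 37, 83, 94, 51, 74]
Insert 94: [13, 28, 37, 83, 94, 51, 74]
Insert 51: [13, 28, 37, 51, 83, 94, 74]
Insert 74: [13, 28, 37, 51, 74, 83, 94]

Sorted: [13, 28, 37, 51, 74, 83, 94]


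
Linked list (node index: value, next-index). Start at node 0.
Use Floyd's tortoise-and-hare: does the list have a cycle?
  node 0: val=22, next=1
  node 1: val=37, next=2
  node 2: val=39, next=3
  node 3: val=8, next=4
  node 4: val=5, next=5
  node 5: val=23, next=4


Floyd's tortoise (slow, +1) and hare (fast, +2):
  init: slow=0, fast=0
  step 1: slow=1, fast=2
  step 2: slow=2, fast=4
  step 3: slow=3, fast=4
  step 4: slow=4, fast=4
  slow == fast at node 4: cycle detected

Cycle: yes


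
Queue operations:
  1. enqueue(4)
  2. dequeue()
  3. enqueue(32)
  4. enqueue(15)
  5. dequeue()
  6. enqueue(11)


enqueue(4) -> [4]
dequeue()->4, []
enqueue(32) -> [32]
enqueue(15) -> [32, 15]
dequeue()->32, [15]
enqueue(11) -> [15, 11]

Final queue: [15, 11]


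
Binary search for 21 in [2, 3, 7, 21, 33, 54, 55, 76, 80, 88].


Step 1: lo=0, hi=9, mid=4, val=33
Step 2: lo=0, hi=3, mid=1, val=3
Step 3: lo=2, hi=3, mid=2, val=7
Step 4: lo=3, hi=3, mid=3, val=21

Found at index 3


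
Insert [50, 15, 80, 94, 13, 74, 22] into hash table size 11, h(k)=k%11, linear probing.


Insert 50: h=6 -> slot 6
Insert 15: h=4 -> slot 4
Insert 80: h=3 -> slot 3
Insert 94: h=6, 1 probes -> slot 7
Insert 13: h=2 -> slot 2
Insert 74: h=8 -> slot 8
Insert 22: h=0 -> slot 0

Table: [22, None, 13, 80, 15, None, 50, 94, 74, None, None]


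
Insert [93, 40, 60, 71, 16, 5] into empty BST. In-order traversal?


Insert 93: root
Insert 40: L from 93
Insert 60: L from 93 -> R from 40
Insert 71: L from 93 -> R from 40 -> R from 60
Insert 16: L from 93 -> L from 40
Insert 5: L from 93 -> L from 40 -> L from 16

In-order: [5, 16, 40, 60, 71, 93]


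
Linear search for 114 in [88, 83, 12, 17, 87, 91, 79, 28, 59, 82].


i=0: 88!=114
i=1: 83!=114
i=2: 12!=114
i=3: 17!=114
i=4: 87!=114
i=5: 91!=114
i=6: 79!=114
i=7: 28!=114
i=8: 59!=114
i=9: 82!=114

Not found, 10 comps


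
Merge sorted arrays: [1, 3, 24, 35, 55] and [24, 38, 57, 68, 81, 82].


Take 1 from A
Take 3 from A
Take 24 from A
Take 24 from B
Take 35 from A
Take 38 from B
Take 55 from A

Merged: [1, 3, 24, 24, 35, 38, 55, 57, 68, 81, 82]


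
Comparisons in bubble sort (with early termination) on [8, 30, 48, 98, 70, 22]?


Algorithm: bubble sort (with early termination)
Input: [8, 30, 48, 98, 70, 22]
Sorted: [8, 22, 30, 48, 70, 98]

15


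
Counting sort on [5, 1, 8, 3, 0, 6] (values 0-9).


Input: [5, 1, 8, 3, 0, 6]
Counts: [1, 1, 0, 1, 0, 1, 1, 0, 1, 0]

Sorted: [0, 1, 3, 5, 6, 8]


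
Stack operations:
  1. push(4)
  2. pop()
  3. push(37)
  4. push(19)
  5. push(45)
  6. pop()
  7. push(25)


push(4) -> [4]
pop()->4, []
push(37) -> [37]
push(19) -> [37, 19]
push(45) -> [37, 19, 45]
pop()->45, [37, 19]
push(25) -> [37, 19, 25]

Final stack: [37, 19, 25]


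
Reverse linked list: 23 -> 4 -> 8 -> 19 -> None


Step 1: curr=23, set curr.next=prev(None) | reversed so far: 23
Step 2: curr=4, set curr.next=prev(23) | reversed so far: 4 -> 23
Step 3: curr=8, set curr.next=prev(4) | reversed so far: 8 -> 4 -> 23
Step 4: curr=19, set curr.next=prev(8) | reversed so far: 19 -> 8 -> 4 -> 23

19 -> 8 -> 4 -> 23 -> None


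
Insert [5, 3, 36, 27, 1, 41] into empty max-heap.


Insert 5: [5]
Insert 3: [5, 3]
Insert 36: [36, 3, 5]
Insert 27: [36, 27, 5, 3]
Insert 1: [36, 27, 5, 3, 1]
Insert 41: [41, 27, 36, 3, 1, 5]

Final heap: [41, 27, 36, 3, 1, 5]


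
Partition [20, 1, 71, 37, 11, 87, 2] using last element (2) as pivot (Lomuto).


Pivot: 2
  1 <= 2: swap -> [1, 20, 71, 37, 11, 87, 2]
Place pivot at 1: [1, 2, 71, 37, 11, 87, 20]

Partitioned: [1, 2, 71, 37, 11, 87, 20]


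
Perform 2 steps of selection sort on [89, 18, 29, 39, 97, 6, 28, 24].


Initial: [89, 18, 29, 39, 97, 6, 28, 24]
Step 1: min=6 at 5
  Swap: [6, 18, 29, 39, 97, 89, 28, 24]
Step 2: min=18 at 1
  Swap: [6, 18, 29, 39, 97, 89, 28, 24]

After 2 steps: [6, 18, 29, 39, 97, 89, 28, 24]


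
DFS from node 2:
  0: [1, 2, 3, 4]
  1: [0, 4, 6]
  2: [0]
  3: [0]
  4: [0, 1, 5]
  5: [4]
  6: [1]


Visit 2, push [0]
Visit 0, push [4, 3, 1]
Visit 1, push [6, 4]
Visit 4, push [5]
Visit 5, push []
Visit 6, push []
Visit 3, push []

DFS order: [2, 0, 1, 4, 5, 6, 3]


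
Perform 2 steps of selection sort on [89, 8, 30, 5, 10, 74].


Initial: [89, 8, 30, 5, 10, 74]
Step 1: min=5 at 3
  Swap: [5, 8, 30, 89, 10, 74]
Step 2: min=8 at 1
  Swap: [5, 8, 30, 89, 10, 74]

After 2 steps: [5, 8, 30, 89, 10, 74]


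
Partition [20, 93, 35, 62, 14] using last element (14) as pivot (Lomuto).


Pivot: 14
Place pivot at 0: [14, 93, 35, 62, 20]

Partitioned: [14, 93, 35, 62, 20]


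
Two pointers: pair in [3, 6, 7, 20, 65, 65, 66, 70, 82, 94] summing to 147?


lo=0(3)+hi=9(94)=97
lo=1(6)+hi=9(94)=100
lo=2(7)+hi=9(94)=101
lo=3(20)+hi=9(94)=114
lo=4(65)+hi=9(94)=159
lo=4(65)+hi=8(82)=147

Yes: 65+82=147


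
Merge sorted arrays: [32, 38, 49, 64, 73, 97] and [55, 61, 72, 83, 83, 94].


Take 32 from A
Take 38 from A
Take 49 from A
Take 55 from B
Take 61 from B
Take 64 from A
Take 72 from B
Take 73 from A
Take 83 from B
Take 83 from B
Take 94 from B

Merged: [32, 38, 49, 55, 61, 64, 72, 73, 83, 83, 94, 97]


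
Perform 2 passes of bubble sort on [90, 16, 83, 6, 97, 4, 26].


Initial: [90, 16, 83, 6, 97, 4, 26]
Pass 1: [16, 83, 6, 90, 4, 26, 97] (5 swaps)
Pass 2: [16, 6, 83, 4, 26, 90, 97] (3 swaps)

After 2 passes: [16, 6, 83, 4, 26, 90, 97]


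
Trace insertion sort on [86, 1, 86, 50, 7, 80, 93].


Initial: [86, 1, 86, 50, 7, 80, 93]
Insert 1: [1, 86, 86, 50, 7, 80, 93]
Insert 86: [1, 86, 86, 50, 7, 80, 93]
Insert 50: [1, 50, 86, 86, 7, 80, 93]
Insert 7: [1, 7, 50, 86, 86, 80, 93]
Insert 80: [1, 7, 50, 80, 86, 86, 93]
Insert 93: [1, 7, 50, 80, 86, 86, 93]

Sorted: [1, 7, 50, 80, 86, 86, 93]


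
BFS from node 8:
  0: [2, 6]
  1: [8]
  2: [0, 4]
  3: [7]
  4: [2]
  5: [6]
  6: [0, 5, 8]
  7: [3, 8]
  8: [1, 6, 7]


Visit 8, enqueue [1, 6, 7]
Visit 1, enqueue []
Visit 6, enqueue [0, 5]
Visit 7, enqueue [3]
Visit 0, enqueue [2]
Visit 5, enqueue []
Visit 3, enqueue []
Visit 2, enqueue [4]
Visit 4, enqueue []

BFS order: [8, 1, 6, 7, 0, 5, 3, 2, 4]


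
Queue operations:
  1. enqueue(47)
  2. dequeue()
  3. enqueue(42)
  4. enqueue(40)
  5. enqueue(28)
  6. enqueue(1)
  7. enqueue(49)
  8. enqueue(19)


enqueue(47) -> [47]
dequeue()->47, []
enqueue(42) -> [42]
enqueue(40) -> [42, 40]
enqueue(28) -> [42, 40, 28]
enqueue(1) -> [42, 40, 28, 1]
enqueue(49) -> [42, 40, 28, 1, 49]
enqueue(19) -> [42, 40, 28, 1, 49, 19]

Final queue: [42, 40, 28, 1, 49, 19]


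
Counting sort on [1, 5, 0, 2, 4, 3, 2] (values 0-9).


Input: [1, 5, 0, 2, 4, 3, 2]
Counts: [1, 1, 2, 1, 1, 1, 0, 0, 0, 0]

Sorted: [0, 1, 2, 2, 3, 4, 5]


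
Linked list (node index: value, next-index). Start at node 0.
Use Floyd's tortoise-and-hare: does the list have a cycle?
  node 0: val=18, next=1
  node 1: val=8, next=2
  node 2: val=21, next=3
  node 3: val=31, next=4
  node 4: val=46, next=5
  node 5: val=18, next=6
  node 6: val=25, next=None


Floyd's tortoise (slow, +1) and hare (fast, +2):
  init: slow=0, fast=0
  step 1: slow=1, fast=2
  step 2: slow=2, fast=4
  step 3: slow=3, fast=6
  step 4: fast -> None, no cycle

Cycle: no


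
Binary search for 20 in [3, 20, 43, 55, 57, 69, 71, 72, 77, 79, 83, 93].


Step 1: lo=0, hi=11, mid=5, val=69
Step 2: lo=0, hi=4, mid=2, val=43
Step 3: lo=0, hi=1, mid=0, val=3
Step 4: lo=1, hi=1, mid=1, val=20

Found at index 1


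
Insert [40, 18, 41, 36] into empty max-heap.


Insert 40: [40]
Insert 18: [40, 18]
Insert 41: [41, 18, 40]
Insert 36: [41, 36, 40, 18]

Final heap: [41, 36, 40, 18]


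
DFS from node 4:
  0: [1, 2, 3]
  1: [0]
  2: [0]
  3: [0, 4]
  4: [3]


Visit 4, push [3]
Visit 3, push [0]
Visit 0, push [2, 1]
Visit 1, push []
Visit 2, push []

DFS order: [4, 3, 0, 1, 2]


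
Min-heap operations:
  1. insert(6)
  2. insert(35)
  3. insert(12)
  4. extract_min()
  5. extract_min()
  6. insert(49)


insert(6) -> [6]
insert(35) -> [6, 35]
insert(12) -> [6, 35, 12]
extract_min()->6, [12, 35]
extract_min()->12, [35]
insert(49) -> [35, 49]

Final heap: [35, 49]


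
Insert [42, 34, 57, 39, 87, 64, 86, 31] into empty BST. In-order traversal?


Insert 42: root
Insert 34: L from 42
Insert 57: R from 42
Insert 39: L from 42 -> R from 34
Insert 87: R from 42 -> R from 57
Insert 64: R from 42 -> R from 57 -> L from 87
Insert 86: R from 42 -> R from 57 -> L from 87 -> R from 64
Insert 31: L from 42 -> L from 34

In-order: [31, 34, 39, 42, 57, 64, 86, 87]


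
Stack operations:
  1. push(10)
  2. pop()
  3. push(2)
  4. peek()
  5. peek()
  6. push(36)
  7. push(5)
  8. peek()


push(10) -> [10]
pop()->10, []
push(2) -> [2]
peek()->2
peek()->2
push(36) -> [2, 36]
push(5) -> [2, 36, 5]
peek()->5

Final stack: [2, 36, 5]


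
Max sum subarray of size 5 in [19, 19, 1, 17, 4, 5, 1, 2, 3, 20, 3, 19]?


[0:5]: 60
[1:6]: 46
[2:7]: 28
[3:8]: 29
[4:9]: 15
[5:10]: 31
[6:11]: 29
[7:12]: 47

Max: 60 at [0:5]


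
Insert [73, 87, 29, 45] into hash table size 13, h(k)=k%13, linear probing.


Insert 73: h=8 -> slot 8
Insert 87: h=9 -> slot 9
Insert 29: h=3 -> slot 3
Insert 45: h=6 -> slot 6

Table: [None, None, None, 29, None, None, 45, None, 73, 87, None, None, None]


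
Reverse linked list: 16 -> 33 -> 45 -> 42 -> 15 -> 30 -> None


Step 1: curr=16, set curr.next=prev(None) | reversed so far: 16
Step 2: curr=33, set curr.next=prev(16) | reversed so far: 33 -> 16
Step 3: curr=45, set curr.next=prev(33) | reversed so far: 45 -> 33 -> 16
Step 4: curr=42, set curr.next=prev(45) | reversed so far: 42 -> 45 -> 33 -> 16
Step 5: curr=15, set curr.next=prev(42) | reversed so far: 15 -> 42 -> 45 -> 33 -> 16
Step 6: curr=30, set curr.next=prev(15) | reversed so far: 30 -> 15 -> 42 -> 45 -> 33 -> 16

30 -> 15 -> 42 -> 45 -> 33 -> 16 -> None


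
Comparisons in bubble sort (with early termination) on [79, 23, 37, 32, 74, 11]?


Algorithm: bubble sort (with early termination)
Input: [79, 23, 37, 32, 74, 11]
Sorted: [11, 23, 32, 37, 74, 79]

15


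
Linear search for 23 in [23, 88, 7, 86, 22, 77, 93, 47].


i=0: 23==23 found!

Found at 0, 1 comps


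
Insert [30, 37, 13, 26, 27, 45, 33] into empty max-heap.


Insert 30: [30]
Insert 37: [37, 30]
Insert 13: [37, 30, 13]
Insert 26: [37, 30, 13, 26]
Insert 27: [37, 30, 13, 26, 27]
Insert 45: [45, 30, 37, 26, 27, 13]
Insert 33: [45, 30, 37, 26, 27, 13, 33]

Final heap: [45, 30, 37, 26, 27, 13, 33]


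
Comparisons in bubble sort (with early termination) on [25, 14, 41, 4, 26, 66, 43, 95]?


Algorithm: bubble sort (with early termination)
Input: [25, 14, 41, 4, 26, 66, 43, 95]
Sorted: [4, 14, 25, 26, 41, 43, 66, 95]

22


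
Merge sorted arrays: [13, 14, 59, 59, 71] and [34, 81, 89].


Take 13 from A
Take 14 from A
Take 34 from B
Take 59 from A
Take 59 from A
Take 71 from A

Merged: [13, 14, 34, 59, 59, 71, 81, 89]


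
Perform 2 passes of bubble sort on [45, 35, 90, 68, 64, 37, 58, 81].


Initial: [45, 35, 90, 68, 64, 37, 58, 81]
Pass 1: [35, 45, 68, 64, 37, 58, 81, 90] (6 swaps)
Pass 2: [35, 45, 64, 37, 58, 68, 81, 90] (3 swaps)

After 2 passes: [35, 45, 64, 37, 58, 68, 81, 90]


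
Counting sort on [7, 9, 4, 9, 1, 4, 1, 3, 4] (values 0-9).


Input: [7, 9, 4, 9, 1, 4, 1, 3, 4]
Counts: [0, 2, 0, 1, 3, 0, 0, 1, 0, 2]

Sorted: [1, 1, 3, 4, 4, 4, 7, 9, 9]


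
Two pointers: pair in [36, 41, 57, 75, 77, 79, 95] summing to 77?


lo=0(36)+hi=6(95)=131
lo=0(36)+hi=5(79)=115
lo=0(36)+hi=4(77)=113
lo=0(36)+hi=3(75)=111
lo=0(36)+hi=2(57)=93
lo=0(36)+hi=1(41)=77

Yes: 36+41=77


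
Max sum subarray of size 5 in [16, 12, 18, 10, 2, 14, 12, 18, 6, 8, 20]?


[0:5]: 58
[1:6]: 56
[2:7]: 56
[3:8]: 56
[4:9]: 52
[5:10]: 58
[6:11]: 64

Max: 64 at [6:11]


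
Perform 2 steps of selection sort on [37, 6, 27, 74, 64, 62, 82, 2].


Initial: [37, 6, 27, 74, 64, 62, 82, 2]
Step 1: min=2 at 7
  Swap: [2, 6, 27, 74, 64, 62, 82, 37]
Step 2: min=6 at 1
  Swap: [2, 6, 27, 74, 64, 62, 82, 37]

After 2 steps: [2, 6, 27, 74, 64, 62, 82, 37]


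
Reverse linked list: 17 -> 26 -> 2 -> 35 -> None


Step 1: curr=17, set curr.next=prev(None) | reversed so far: 17
Step 2: curr=26, set curr.next=prev(17) | reversed so far: 26 -> 17
Step 3: curr=2, set curr.next=prev(26) | reversed so far: 2 -> 26 -> 17
Step 4: curr=35, set curr.next=prev(2) | reversed so far: 35 -> 2 -> 26 -> 17

35 -> 2 -> 26 -> 17 -> None


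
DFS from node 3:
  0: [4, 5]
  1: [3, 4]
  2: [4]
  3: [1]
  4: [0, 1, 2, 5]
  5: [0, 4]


Visit 3, push [1]
Visit 1, push [4]
Visit 4, push [5, 2, 0]
Visit 0, push [5]
Visit 5, push []
Visit 2, push []

DFS order: [3, 1, 4, 0, 5, 2]


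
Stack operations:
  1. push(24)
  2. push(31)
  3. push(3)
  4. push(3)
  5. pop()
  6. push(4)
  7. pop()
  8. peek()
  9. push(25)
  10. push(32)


push(24) -> [24]
push(31) -> [24, 31]
push(3) -> [24, 31, 3]
push(3) -> [24, 31, 3, 3]
pop()->3, [24, 31, 3]
push(4) -> [24, 31, 3, 4]
pop()->4, [24, 31, 3]
peek()->3
push(25) -> [24, 31, 3, 25]
push(32) -> [24, 31, 3, 25, 32]

Final stack: [24, 31, 3, 25, 32]


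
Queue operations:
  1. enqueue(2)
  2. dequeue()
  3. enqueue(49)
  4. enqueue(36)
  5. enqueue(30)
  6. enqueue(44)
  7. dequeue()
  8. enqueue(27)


enqueue(2) -> [2]
dequeue()->2, []
enqueue(49) -> [49]
enqueue(36) -> [49, 36]
enqueue(30) -> [49, 36, 30]
enqueue(44) -> [49, 36, 30, 44]
dequeue()->49, [36, 30, 44]
enqueue(27) -> [36, 30, 44, 27]

Final queue: [36, 30, 44, 27]


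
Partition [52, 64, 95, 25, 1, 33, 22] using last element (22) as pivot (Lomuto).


Pivot: 22
  1 <= 22: swap -> [1, 64, 95, 25, 52, 33, 22]
Place pivot at 1: [1, 22, 95, 25, 52, 33, 64]

Partitioned: [1, 22, 95, 25, 52, 33, 64]


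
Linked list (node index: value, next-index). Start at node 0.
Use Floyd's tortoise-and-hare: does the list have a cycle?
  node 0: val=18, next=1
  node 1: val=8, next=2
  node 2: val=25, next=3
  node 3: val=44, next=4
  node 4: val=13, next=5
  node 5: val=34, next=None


Floyd's tortoise (slow, +1) and hare (fast, +2):
  init: slow=0, fast=0
  step 1: slow=1, fast=2
  step 2: slow=2, fast=4
  step 3: fast 4->5->None, no cycle

Cycle: no


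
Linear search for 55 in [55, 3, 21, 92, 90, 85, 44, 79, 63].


i=0: 55==55 found!

Found at 0, 1 comps


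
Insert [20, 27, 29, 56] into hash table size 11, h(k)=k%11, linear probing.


Insert 20: h=9 -> slot 9
Insert 27: h=5 -> slot 5
Insert 29: h=7 -> slot 7
Insert 56: h=1 -> slot 1

Table: [None, 56, None, None, None, 27, None, 29, None, 20, None]


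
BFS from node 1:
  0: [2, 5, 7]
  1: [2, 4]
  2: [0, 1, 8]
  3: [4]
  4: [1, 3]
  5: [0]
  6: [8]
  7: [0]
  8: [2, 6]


Visit 1, enqueue [2, 4]
Visit 2, enqueue [0, 8]
Visit 4, enqueue [3]
Visit 0, enqueue [5, 7]
Visit 8, enqueue [6]
Visit 3, enqueue []
Visit 5, enqueue []
Visit 7, enqueue []
Visit 6, enqueue []

BFS order: [1, 2, 4, 0, 8, 3, 5, 7, 6]


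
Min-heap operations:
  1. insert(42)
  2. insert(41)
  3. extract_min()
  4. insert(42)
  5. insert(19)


insert(42) -> [42]
insert(41) -> [41, 42]
extract_min()->41, [42]
insert(42) -> [42, 42]
insert(19) -> [19, 42, 42]

Final heap: [19, 42, 42]


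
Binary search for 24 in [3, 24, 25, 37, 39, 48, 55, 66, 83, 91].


Step 1: lo=0, hi=9, mid=4, val=39
Step 2: lo=0, hi=3, mid=1, val=24

Found at index 1


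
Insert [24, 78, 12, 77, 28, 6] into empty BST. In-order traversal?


Insert 24: root
Insert 78: R from 24
Insert 12: L from 24
Insert 77: R from 24 -> L from 78
Insert 28: R from 24 -> L from 78 -> L from 77
Insert 6: L from 24 -> L from 12

In-order: [6, 12, 24, 28, 77, 78]


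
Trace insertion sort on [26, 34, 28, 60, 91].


Initial: [26, 34, 28, 60, 91]
Insert 34: [26, 34, 28, 60, 91]
Insert 28: [26, 28, 34, 60, 91]
Insert 60: [26, 28, 34, 60, 91]
Insert 91: [26, 28, 34, 60, 91]

Sorted: [26, 28, 34, 60, 91]


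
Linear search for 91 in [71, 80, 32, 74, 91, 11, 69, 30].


i=0: 71!=91
i=1: 80!=91
i=2: 32!=91
i=3: 74!=91
i=4: 91==91 found!

Found at 4, 5 comps


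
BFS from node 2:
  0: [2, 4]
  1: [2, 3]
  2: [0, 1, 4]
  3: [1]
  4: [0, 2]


Visit 2, enqueue [0, 1, 4]
Visit 0, enqueue []
Visit 1, enqueue [3]
Visit 4, enqueue []
Visit 3, enqueue []

BFS order: [2, 0, 1, 4, 3]


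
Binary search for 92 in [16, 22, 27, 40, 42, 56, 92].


Step 1: lo=0, hi=6, mid=3, val=40
Step 2: lo=4, hi=6, mid=5, val=56
Step 3: lo=6, hi=6, mid=6, val=92

Found at index 6


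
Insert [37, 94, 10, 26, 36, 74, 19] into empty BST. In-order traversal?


Insert 37: root
Insert 94: R from 37
Insert 10: L from 37
Insert 26: L from 37 -> R from 10
Insert 36: L from 37 -> R from 10 -> R from 26
Insert 74: R from 37 -> L from 94
Insert 19: L from 37 -> R from 10 -> L from 26

In-order: [10, 19, 26, 36, 37, 74, 94]


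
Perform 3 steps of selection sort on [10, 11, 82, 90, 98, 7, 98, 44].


Initial: [10, 11, 82, 90, 98, 7, 98, 44]
Step 1: min=7 at 5
  Swap: [7, 11, 82, 90, 98, 10, 98, 44]
Step 2: min=10 at 5
  Swap: [7, 10, 82, 90, 98, 11, 98, 44]
Step 3: min=11 at 5
  Swap: [7, 10, 11, 90, 98, 82, 98, 44]

After 3 steps: [7, 10, 11, 90, 98, 82, 98, 44]


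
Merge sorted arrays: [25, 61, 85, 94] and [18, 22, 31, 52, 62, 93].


Take 18 from B
Take 22 from B
Take 25 from A
Take 31 from B
Take 52 from B
Take 61 from A
Take 62 from B
Take 85 from A
Take 93 from B

Merged: [18, 22, 25, 31, 52, 61, 62, 85, 93, 94]


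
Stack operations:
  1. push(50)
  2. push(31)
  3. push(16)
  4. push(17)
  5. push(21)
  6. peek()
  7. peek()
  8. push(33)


push(50) -> [50]
push(31) -> [50, 31]
push(16) -> [50, 31, 16]
push(17) -> [50, 31, 16, 17]
push(21) -> [50, 31, 16, 17, 21]
peek()->21
peek()->21
push(33) -> [50, 31, 16, 17, 21, 33]

Final stack: [50, 31, 16, 17, 21, 33]


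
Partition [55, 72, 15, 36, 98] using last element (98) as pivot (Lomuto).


Pivot: 98
  55 <= 98: advance i (no swap)
  72 <= 98: advance i (no swap)
  15 <= 98: advance i (no swap)
  36 <= 98: advance i (no swap)
Place pivot at 4: [55, 72, 15, 36, 98]

Partitioned: [55, 72, 15, 36, 98]


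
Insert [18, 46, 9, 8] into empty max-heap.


Insert 18: [18]
Insert 46: [46, 18]
Insert 9: [46, 18, 9]
Insert 8: [46, 18, 9, 8]

Final heap: [46, 18, 9, 8]


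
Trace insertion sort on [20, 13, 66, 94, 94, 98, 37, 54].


Initial: [20, 13, 66, 94, 94, 98, 37, 54]
Insert 13: [13, 20, 66, 94, 94, 98, 37, 54]
Insert 66: [13, 20, 66, 94, 94, 98, 37, 54]
Insert 94: [13, 20, 66, 94, 94, 98, 37, 54]
Insert 94: [13, 20, 66, 94, 94, 98, 37, 54]
Insert 98: [13, 20, 66, 94, 94, 98, 37, 54]
Insert 37: [13, 20, 37, 66, 94, 94, 98, 54]
Insert 54: [13, 20, 37, 54, 66, 94, 94, 98]

Sorted: [13, 20, 37, 54, 66, 94, 94, 98]


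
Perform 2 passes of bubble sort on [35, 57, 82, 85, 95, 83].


Initial: [35, 57, 82, 85, 95, 83]
Pass 1: [35, 57, 82, 85, 83, 95] (1 swaps)
Pass 2: [35, 57, 82, 83, 85, 95] (1 swaps)

After 2 passes: [35, 57, 82, 83, 85, 95]


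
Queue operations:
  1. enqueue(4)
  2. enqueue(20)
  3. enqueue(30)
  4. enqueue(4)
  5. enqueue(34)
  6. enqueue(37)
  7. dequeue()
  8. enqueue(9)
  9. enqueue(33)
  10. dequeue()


enqueue(4) -> [4]
enqueue(20) -> [4, 20]
enqueue(30) -> [4, 20, 30]
enqueue(4) -> [4, 20, 30, 4]
enqueue(34) -> [4, 20, 30, 4, 34]
enqueue(37) -> [4, 20, 30, 4, 34, 37]
dequeue()->4, [20, 30, 4, 34, 37]
enqueue(9) -> [20, 30, 4, 34, 37, 9]
enqueue(33) -> [20, 30, 4, 34, 37, 9, 33]
dequeue()->20, [30, 4, 34, 37, 9, 33]

Final queue: [30, 4, 34, 37, 9, 33]


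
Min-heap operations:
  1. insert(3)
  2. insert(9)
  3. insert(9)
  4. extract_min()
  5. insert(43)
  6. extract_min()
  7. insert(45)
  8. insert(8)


insert(3) -> [3]
insert(9) -> [3, 9]
insert(9) -> [3, 9, 9]
extract_min()->3, [9, 9]
insert(43) -> [9, 9, 43]
extract_min()->9, [9, 43]
insert(45) -> [9, 43, 45]
insert(8) -> [8, 9, 45, 43]

Final heap: [8, 9, 45, 43]


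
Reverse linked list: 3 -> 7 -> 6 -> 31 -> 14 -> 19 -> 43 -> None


Step 1: curr=3, set curr.next=prev(None) | reversed so far: 3
Step 2: curr=7, set curr.next=prev(3) | reversed so far: 7 -> 3
Step 3: curr=6, set curr.next=prev(7) | reversed so far: 6 -> 7 -> 3
Step 4: curr=31, set curr.next=prev(6) | reversed so far: 31 -> 6 -> 7 -> 3
Step 5: curr=14, set curr.next=prev(31) | reversed so far: 14 -> 31 -> 6 -> 7 -> 3
Step 6: curr=19, set curr.next=prev(14) | reversed so far: 19 -> 14 -> 31 -> 6 -> 7 -> 3
Step 7: curr=43, set curr.next=prev(19) | reversed so far: 43 -> 19 -> 14 -> 31 -> 6 -> 7 -> 3

43 -> 19 -> 14 -> 31 -> 6 -> 7 -> 3 -> None


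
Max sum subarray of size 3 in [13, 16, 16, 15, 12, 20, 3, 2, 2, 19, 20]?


[0:3]: 45
[1:4]: 47
[2:5]: 43
[3:6]: 47
[4:7]: 35
[5:8]: 25
[6:9]: 7
[7:10]: 23
[8:11]: 41

Max: 47 at [1:4]


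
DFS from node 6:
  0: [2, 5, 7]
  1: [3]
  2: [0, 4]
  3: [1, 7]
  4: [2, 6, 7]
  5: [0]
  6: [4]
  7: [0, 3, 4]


Visit 6, push [4]
Visit 4, push [7, 2]
Visit 2, push [0]
Visit 0, push [7, 5]
Visit 5, push []
Visit 7, push [3]
Visit 3, push [1]
Visit 1, push []

DFS order: [6, 4, 2, 0, 5, 7, 3, 1]


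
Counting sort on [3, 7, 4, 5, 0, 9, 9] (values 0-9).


Input: [3, 7, 4, 5, 0, 9, 9]
Counts: [1, 0, 0, 1, 1, 1, 0, 1, 0, 2]

Sorted: [0, 3, 4, 5, 7, 9, 9]


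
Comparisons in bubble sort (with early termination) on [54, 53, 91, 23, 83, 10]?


Algorithm: bubble sort (with early termination)
Input: [54, 53, 91, 23, 83, 10]
Sorted: [10, 23, 53, 54, 83, 91]

15


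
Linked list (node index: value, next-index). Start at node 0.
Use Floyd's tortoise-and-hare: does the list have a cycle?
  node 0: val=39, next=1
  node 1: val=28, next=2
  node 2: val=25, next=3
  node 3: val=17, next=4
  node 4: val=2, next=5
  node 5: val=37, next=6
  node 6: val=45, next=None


Floyd's tortoise (slow, +1) and hare (fast, +2):
  init: slow=0, fast=0
  step 1: slow=1, fast=2
  step 2: slow=2, fast=4
  step 3: slow=3, fast=6
  step 4: fast -> None, no cycle

Cycle: no


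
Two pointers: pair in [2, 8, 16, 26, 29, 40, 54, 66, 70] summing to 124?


lo=0(2)+hi=8(70)=72
lo=1(8)+hi=8(70)=78
lo=2(16)+hi=8(70)=86
lo=3(26)+hi=8(70)=96
lo=4(29)+hi=8(70)=99
lo=5(40)+hi=8(70)=110
lo=6(54)+hi=8(70)=124

Yes: 54+70=124
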